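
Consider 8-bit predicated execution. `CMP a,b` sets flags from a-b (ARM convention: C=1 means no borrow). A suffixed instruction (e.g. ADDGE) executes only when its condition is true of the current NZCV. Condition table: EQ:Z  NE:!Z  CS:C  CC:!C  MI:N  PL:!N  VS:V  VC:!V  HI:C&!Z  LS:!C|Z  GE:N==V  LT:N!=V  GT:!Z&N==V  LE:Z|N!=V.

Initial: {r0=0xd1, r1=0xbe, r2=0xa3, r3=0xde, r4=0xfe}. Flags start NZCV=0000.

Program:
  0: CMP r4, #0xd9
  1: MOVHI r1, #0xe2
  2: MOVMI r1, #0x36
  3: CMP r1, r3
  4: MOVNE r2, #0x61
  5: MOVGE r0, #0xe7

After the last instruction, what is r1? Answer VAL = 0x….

[0] flags=0010 → (cmp)
[1] flags=0010 HI?T → r1=0xe2
[2] flags=0010 MI?F → skip
[3] flags=0010 → (cmp)
[4] flags=0010 NE?T → r2=0x61
[5] flags=0010 GE?T → r0=0xe7

VAL = 0xe2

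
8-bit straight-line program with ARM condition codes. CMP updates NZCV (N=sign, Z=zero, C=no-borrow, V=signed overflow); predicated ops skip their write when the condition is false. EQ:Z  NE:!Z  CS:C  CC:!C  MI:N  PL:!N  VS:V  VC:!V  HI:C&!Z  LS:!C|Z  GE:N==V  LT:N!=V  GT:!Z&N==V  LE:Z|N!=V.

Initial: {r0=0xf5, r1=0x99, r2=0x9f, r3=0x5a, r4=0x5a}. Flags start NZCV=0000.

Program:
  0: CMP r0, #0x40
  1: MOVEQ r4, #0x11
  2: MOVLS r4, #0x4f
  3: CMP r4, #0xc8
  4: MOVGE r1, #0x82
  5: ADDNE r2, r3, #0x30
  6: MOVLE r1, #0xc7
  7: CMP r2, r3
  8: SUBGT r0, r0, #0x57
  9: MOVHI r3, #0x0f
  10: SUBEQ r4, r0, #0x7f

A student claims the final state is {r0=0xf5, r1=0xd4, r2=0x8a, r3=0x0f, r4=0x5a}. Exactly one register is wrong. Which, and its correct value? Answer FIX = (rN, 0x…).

FIX = (r1, 0x82)

[0] flags=1010 → (cmp)
[1] flags=1010 EQ?F → skip
[2] flags=1010 LS?F → skip
[3] flags=1001 → (cmp)
[4] flags=1001 GE?T → r1=0x82
[5] flags=1001 NE?T → r2=0x8a
[6] flags=1001 LE?F → skip
[7] flags=0011 → (cmp)
[8] flags=0011 GT?F → skip
[9] flags=0011 HI?T → r3=0x0f
[10] flags=0011 EQ?F → skip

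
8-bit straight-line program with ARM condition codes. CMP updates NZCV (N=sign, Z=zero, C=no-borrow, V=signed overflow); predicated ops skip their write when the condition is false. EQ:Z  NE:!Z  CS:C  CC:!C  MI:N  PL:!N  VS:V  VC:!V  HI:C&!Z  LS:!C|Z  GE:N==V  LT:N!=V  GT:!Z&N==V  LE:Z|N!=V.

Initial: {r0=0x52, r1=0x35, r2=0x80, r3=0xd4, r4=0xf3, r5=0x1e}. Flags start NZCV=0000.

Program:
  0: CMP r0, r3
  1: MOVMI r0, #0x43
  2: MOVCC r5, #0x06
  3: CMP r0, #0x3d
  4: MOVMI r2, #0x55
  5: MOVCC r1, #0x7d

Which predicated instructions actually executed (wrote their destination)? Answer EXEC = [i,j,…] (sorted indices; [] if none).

EXEC = [2]

[0] flags=0000 → (cmp)
[1] flags=0000 MI?F → skip
[2] flags=0000 CC?T → r5=0x06
[3] flags=0010 → (cmp)
[4] flags=0010 MI?F → skip
[5] flags=0010 CC?F → skip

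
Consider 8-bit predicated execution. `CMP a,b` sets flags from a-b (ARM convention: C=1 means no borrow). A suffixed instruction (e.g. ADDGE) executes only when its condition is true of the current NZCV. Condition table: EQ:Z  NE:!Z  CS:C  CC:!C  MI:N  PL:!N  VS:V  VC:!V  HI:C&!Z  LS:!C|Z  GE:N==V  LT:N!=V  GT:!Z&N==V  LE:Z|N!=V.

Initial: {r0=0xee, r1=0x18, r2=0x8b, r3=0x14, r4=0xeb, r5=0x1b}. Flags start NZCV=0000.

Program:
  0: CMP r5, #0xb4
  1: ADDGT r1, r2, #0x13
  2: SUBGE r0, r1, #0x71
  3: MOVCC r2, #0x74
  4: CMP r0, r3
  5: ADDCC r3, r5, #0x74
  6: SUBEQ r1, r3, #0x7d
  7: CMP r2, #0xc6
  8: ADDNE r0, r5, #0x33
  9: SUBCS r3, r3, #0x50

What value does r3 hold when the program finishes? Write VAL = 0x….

0: ✓ CMP  NZCV=0000
1: ✓ ADDGT  r1←0x9e
2: ✓ SUBGE  r0←0x2d
3: ✓ MOVCC  r2←0x74
4: ✓ CMP  NZCV=0010
5: · ADDCC
6: · SUBEQ
7: ✓ CMP  NZCV=1001
8: ✓ ADDNE  r0←0x4e
9: · SUBCS

VAL = 0x14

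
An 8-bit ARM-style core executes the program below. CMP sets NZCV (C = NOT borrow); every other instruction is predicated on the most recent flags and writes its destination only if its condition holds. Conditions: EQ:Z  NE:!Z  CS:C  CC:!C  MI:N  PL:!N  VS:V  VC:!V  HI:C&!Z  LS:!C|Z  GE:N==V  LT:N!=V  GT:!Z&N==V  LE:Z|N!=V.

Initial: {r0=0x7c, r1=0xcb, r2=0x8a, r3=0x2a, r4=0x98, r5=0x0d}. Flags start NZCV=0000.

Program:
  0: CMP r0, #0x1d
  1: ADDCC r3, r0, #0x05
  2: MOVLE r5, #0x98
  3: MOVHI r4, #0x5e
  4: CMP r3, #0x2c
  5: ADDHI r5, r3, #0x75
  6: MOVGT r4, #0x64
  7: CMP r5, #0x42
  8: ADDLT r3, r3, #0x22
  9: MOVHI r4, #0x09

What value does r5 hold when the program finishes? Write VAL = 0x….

VAL = 0x0d

0: ✓ CMP  NZCV=0010
1: · ADDCC
2: · MOVLE
3: ✓ MOVHI  r4←0x5e
4: ✓ CMP  NZCV=1000
5: · ADDHI
6: · MOVGT
7: ✓ CMP  NZCV=1000
8: ✓ ADDLT  r3←0x4c
9: · MOVHI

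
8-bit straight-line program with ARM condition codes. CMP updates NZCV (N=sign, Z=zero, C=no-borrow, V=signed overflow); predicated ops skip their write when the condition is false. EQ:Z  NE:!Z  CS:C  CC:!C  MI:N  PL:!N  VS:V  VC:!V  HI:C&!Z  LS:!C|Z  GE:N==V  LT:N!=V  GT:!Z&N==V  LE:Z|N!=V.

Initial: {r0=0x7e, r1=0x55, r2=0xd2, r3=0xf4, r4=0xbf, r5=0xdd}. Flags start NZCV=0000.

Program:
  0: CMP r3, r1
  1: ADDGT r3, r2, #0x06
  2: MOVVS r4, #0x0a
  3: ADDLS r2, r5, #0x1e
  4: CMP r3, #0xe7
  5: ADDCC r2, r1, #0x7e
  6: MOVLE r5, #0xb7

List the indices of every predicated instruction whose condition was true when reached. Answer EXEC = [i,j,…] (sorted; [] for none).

[0] flags=1010 → (cmp)
[1] flags=1010 GT?F → skip
[2] flags=1010 VS?F → skip
[3] flags=1010 LS?F → skip
[4] flags=0010 → (cmp)
[5] flags=0010 CC?F → skip
[6] flags=0010 LE?F → skip

EXEC = []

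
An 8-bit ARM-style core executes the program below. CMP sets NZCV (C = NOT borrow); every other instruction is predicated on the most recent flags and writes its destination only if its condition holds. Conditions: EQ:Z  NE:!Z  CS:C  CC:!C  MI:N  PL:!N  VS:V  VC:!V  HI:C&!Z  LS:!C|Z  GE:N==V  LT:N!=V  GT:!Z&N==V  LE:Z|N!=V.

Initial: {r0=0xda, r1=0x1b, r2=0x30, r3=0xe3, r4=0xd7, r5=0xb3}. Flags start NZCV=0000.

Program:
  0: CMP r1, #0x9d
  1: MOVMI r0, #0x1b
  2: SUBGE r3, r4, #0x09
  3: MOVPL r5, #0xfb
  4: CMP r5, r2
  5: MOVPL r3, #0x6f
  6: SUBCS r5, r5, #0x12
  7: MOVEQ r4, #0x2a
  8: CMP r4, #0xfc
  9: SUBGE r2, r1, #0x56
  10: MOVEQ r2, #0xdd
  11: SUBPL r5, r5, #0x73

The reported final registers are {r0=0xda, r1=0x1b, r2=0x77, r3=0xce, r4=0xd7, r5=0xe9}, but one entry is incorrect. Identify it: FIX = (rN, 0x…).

[0] flags=0000 → (cmp)
[1] flags=0000 MI?F → skip
[2] flags=0000 GE?T → r3=0xce
[3] flags=0000 PL?T → r5=0xfb
[4] flags=1010 → (cmp)
[5] flags=1010 PL?F → skip
[6] flags=1010 CS?T → r5=0xe9
[7] flags=1010 EQ?F → skip
[8] flags=1000 → (cmp)
[9] flags=1000 GE?F → skip
[10] flags=1000 EQ?F → skip
[11] flags=1000 PL?F → skip

FIX = (r2, 0x30)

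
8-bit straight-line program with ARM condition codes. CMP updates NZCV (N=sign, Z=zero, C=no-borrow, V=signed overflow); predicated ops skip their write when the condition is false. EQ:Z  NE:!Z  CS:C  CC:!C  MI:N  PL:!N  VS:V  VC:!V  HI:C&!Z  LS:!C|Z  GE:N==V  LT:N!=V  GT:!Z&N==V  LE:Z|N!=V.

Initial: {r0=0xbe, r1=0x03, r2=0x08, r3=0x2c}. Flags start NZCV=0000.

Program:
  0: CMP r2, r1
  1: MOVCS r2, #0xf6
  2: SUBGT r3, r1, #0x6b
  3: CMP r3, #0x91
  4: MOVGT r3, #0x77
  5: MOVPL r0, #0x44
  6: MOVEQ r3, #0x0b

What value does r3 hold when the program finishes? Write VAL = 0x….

VAL = 0x77

[0] flags=0010 → (cmp)
[1] flags=0010 CS?T → r2=0xf6
[2] flags=0010 GT?T → r3=0x98
[3] flags=0010 → (cmp)
[4] flags=0010 GT?T → r3=0x77
[5] flags=0010 PL?T → r0=0x44
[6] flags=0010 EQ?F → skip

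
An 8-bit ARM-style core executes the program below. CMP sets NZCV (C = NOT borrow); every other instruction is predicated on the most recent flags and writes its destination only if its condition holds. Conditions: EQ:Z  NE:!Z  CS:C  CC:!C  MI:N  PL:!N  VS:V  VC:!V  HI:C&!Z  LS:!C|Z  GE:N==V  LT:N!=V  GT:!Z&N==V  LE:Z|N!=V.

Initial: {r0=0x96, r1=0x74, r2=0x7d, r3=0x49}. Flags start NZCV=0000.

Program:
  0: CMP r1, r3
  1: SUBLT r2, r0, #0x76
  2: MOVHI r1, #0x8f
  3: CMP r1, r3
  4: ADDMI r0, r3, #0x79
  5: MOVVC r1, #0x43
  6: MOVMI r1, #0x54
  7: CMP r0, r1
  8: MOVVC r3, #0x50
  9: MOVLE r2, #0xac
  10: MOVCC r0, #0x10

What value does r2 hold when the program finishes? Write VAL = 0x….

[0] flags=0010 → (cmp)
[1] flags=0010 LT?F → skip
[2] flags=0010 HI?T → r1=0x8f
[3] flags=0011 → (cmp)
[4] flags=0011 MI?F → skip
[5] flags=0011 VC?F → skip
[6] flags=0011 MI?F → skip
[7] flags=0010 → (cmp)
[8] flags=0010 VC?T → r3=0x50
[9] flags=0010 LE?F → skip
[10] flags=0010 CC?F → skip

VAL = 0x7d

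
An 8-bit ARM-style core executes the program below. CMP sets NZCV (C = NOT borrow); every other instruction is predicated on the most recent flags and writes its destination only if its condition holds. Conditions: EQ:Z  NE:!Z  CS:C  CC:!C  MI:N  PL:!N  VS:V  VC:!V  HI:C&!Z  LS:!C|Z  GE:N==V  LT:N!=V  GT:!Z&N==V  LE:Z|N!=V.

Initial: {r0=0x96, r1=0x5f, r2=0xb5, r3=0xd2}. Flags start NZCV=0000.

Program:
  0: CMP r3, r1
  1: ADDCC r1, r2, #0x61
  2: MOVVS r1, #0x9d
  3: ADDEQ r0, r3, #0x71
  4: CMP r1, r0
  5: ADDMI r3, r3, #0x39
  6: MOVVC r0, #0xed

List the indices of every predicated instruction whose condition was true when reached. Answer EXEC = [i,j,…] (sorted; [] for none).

0: ✓ CMP  NZCV=0011
1: · ADDCC
2: ✓ MOVVS  r1←0x9d
3: · ADDEQ
4: ✓ CMP  NZCV=0010
5: · ADDMI
6: ✓ MOVVC  r0←0xed

EXEC = [2,6]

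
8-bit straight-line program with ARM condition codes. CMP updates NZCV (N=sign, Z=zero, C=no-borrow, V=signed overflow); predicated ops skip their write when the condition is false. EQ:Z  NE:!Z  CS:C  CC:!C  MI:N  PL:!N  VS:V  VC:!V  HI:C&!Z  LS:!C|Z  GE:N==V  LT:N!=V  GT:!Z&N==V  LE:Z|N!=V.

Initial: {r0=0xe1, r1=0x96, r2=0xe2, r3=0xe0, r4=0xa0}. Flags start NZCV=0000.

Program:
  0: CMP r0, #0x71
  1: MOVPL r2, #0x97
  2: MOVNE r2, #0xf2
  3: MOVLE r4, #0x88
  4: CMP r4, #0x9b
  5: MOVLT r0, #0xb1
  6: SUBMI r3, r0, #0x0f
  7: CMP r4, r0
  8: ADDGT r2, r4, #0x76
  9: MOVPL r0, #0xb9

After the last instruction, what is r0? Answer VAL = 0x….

[0] flags=0011 → (cmp)
[1] flags=0011 PL?T → r2=0x97
[2] flags=0011 NE?T → r2=0xf2
[3] flags=0011 LE?T → r4=0x88
[4] flags=1000 → (cmp)
[5] flags=1000 LT?T → r0=0xb1
[6] flags=1000 MI?T → r3=0xa2
[7] flags=1000 → (cmp)
[8] flags=1000 GT?F → skip
[9] flags=1000 PL?F → skip

VAL = 0xb1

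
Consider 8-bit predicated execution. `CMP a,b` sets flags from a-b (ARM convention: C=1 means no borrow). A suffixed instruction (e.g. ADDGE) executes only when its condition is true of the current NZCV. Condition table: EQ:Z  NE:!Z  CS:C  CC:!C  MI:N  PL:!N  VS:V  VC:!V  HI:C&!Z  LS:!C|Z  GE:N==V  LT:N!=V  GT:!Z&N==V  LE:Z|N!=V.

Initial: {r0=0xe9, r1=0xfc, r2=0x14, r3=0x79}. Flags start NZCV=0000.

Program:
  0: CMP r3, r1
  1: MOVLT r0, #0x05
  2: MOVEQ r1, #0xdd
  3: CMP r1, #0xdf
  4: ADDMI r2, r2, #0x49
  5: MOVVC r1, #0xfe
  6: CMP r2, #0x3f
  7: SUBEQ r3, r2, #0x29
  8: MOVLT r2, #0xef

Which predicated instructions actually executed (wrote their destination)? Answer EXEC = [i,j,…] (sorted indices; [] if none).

EXEC = [5,8]

0: ✓ CMP  NZCV=0000
1: · MOVLT
2: · MOVEQ
3: ✓ CMP  NZCV=0010
4: · ADDMI
5: ✓ MOVVC  r1←0xfe
6: ✓ CMP  NZCV=1000
7: · SUBEQ
8: ✓ MOVLT  r2←0xef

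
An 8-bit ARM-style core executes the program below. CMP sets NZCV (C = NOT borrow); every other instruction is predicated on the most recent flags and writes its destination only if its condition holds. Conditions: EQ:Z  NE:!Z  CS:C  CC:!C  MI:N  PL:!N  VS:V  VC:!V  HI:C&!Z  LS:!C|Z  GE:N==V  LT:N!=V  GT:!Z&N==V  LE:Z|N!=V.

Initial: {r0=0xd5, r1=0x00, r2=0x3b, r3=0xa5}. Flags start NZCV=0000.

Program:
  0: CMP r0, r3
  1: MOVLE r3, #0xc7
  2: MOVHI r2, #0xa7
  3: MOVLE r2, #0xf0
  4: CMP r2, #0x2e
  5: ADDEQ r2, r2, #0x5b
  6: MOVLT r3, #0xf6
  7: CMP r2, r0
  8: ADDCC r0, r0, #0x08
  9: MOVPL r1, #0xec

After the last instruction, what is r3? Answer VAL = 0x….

[0] flags=0010 → (cmp)
[1] flags=0010 LE?F → skip
[2] flags=0010 HI?T → r2=0xa7
[3] flags=0010 LE?F → skip
[4] flags=0011 → (cmp)
[5] flags=0011 EQ?F → skip
[6] flags=0011 LT?T → r3=0xf6
[7] flags=1000 → (cmp)
[8] flags=1000 CC?T → r0=0xdd
[9] flags=1000 PL?F → skip

VAL = 0xf6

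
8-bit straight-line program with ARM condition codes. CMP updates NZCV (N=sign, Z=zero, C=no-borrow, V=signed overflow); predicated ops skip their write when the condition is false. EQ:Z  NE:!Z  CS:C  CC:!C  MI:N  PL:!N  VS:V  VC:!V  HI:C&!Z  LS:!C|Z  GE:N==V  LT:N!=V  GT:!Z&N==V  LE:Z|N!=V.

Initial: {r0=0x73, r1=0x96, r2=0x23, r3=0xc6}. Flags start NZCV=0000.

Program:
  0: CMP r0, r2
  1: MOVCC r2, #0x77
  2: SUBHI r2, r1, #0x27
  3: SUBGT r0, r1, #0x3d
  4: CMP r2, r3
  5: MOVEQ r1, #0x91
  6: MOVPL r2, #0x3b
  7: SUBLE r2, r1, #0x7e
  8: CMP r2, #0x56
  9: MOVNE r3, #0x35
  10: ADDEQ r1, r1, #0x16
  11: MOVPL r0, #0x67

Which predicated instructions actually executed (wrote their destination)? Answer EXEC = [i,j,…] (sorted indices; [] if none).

[0] flags=0010 → (cmp)
[1] flags=0010 CC?F → skip
[2] flags=0010 HI?T → r2=0x6f
[3] flags=0010 GT?T → r0=0x59
[4] flags=1001 → (cmp)
[5] flags=1001 EQ?F → skip
[6] flags=1001 PL?F → skip
[7] flags=1001 LE?F → skip
[8] flags=0010 → (cmp)
[9] flags=0010 NE?T → r3=0x35
[10] flags=0010 EQ?F → skip
[11] flags=0010 PL?T → r0=0x67

EXEC = [2,3,9,11]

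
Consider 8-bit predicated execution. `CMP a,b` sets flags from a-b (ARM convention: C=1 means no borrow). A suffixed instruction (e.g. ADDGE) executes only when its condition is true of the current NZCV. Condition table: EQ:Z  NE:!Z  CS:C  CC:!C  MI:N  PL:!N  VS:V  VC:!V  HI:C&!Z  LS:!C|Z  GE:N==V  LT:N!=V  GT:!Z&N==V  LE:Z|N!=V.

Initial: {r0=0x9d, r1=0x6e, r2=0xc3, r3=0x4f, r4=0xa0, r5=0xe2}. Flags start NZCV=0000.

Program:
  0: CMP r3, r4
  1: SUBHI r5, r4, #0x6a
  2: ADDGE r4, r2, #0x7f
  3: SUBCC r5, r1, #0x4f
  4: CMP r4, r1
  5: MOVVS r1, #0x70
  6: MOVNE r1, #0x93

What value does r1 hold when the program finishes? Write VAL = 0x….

[0] flags=1001 → (cmp)
[1] flags=1001 HI?F → skip
[2] flags=1001 GE?T → r4=0x42
[3] flags=1001 CC?T → r5=0x1f
[4] flags=1000 → (cmp)
[5] flags=1000 VS?F → skip
[6] flags=1000 NE?T → r1=0x93

VAL = 0x93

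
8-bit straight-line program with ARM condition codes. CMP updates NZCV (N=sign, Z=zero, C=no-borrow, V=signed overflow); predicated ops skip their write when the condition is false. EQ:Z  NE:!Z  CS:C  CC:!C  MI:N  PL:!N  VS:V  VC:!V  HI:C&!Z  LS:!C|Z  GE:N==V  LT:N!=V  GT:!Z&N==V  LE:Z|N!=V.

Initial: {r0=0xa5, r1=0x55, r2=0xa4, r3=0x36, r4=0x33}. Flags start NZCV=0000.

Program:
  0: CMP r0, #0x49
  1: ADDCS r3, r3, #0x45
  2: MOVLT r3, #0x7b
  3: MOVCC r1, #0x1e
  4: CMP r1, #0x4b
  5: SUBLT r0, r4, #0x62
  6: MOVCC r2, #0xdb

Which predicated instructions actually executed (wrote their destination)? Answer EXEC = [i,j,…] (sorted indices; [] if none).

[0] flags=0011 → (cmp)
[1] flags=0011 CS?T → r3=0x7b
[2] flags=0011 LT?T → r3=0x7b
[3] flags=0011 CC?F → skip
[4] flags=0010 → (cmp)
[5] flags=0010 LT?F → skip
[6] flags=0010 CC?F → skip

EXEC = [1,2]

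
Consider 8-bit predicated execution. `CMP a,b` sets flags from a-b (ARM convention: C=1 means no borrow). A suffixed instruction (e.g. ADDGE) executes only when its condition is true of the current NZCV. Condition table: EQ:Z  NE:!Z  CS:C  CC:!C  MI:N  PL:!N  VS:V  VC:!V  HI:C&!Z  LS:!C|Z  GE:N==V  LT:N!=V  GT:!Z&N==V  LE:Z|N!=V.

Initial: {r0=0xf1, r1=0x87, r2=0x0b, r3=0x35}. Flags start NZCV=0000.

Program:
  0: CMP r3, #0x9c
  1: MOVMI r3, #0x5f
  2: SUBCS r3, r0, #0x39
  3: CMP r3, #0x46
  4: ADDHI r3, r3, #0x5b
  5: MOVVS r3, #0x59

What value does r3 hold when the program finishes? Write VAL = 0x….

VAL = 0xba

[0] flags=1001 → (cmp)
[1] flags=1001 MI?T → r3=0x5f
[2] flags=1001 CS?F → skip
[3] flags=0010 → (cmp)
[4] flags=0010 HI?T → r3=0xba
[5] flags=0010 VS?F → skip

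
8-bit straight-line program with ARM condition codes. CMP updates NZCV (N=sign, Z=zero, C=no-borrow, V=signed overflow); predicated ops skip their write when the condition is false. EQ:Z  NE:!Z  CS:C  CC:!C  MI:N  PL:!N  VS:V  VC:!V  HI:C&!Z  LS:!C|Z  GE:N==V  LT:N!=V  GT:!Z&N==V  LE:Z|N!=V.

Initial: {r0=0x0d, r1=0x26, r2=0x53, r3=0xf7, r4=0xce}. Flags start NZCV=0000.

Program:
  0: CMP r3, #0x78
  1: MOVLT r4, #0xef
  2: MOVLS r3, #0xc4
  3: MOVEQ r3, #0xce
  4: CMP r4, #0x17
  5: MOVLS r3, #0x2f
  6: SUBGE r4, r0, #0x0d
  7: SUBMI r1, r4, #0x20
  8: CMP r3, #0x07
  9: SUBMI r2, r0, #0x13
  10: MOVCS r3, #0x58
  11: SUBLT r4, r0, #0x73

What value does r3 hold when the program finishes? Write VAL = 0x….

VAL = 0x58

0: ✓ CMP  NZCV=0011
1: ✓ MOVLT  r4←0xef
2: · MOVLS
3: · MOVEQ
4: ✓ CMP  NZCV=1010
5: · MOVLS
6: · SUBGE
7: ✓ SUBMI  r1←0xcf
8: ✓ CMP  NZCV=1010
9: ✓ SUBMI  r2←0xfa
10: ✓ MOVCS  r3←0x58
11: ✓ SUBLT  r4←0x9a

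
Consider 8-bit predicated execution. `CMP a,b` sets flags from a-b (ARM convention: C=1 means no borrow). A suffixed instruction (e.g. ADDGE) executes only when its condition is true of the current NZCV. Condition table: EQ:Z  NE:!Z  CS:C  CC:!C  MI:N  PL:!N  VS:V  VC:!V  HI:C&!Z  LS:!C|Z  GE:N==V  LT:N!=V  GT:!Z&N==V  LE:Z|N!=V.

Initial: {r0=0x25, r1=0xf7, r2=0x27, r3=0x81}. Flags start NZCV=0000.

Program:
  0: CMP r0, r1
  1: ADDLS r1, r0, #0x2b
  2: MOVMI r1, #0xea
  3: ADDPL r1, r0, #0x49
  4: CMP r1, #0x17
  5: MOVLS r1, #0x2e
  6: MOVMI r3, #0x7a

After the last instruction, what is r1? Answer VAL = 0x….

VAL = 0x6e

0: ✓ CMP  NZCV=0000
1: ✓ ADDLS  r1←0x50
2: · MOVMI
3: ✓ ADDPL  r1←0x6e
4: ✓ CMP  NZCV=0010
5: · MOVLS
6: · MOVMI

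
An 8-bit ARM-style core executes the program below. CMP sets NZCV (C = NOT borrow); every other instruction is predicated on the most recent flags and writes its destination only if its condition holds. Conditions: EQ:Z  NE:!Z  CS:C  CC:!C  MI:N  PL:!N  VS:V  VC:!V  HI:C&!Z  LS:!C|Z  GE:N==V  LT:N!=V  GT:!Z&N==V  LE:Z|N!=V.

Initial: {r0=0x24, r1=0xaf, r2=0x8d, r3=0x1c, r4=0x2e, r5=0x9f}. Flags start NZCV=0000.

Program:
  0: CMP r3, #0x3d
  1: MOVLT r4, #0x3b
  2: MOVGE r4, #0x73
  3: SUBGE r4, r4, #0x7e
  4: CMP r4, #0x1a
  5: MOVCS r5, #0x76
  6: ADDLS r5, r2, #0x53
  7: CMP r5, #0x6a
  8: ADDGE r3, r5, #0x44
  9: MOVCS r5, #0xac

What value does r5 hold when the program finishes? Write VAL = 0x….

VAL = 0xac

[0] flags=1000 → (cmp)
[1] flags=1000 LT?T → r4=0x3b
[2] flags=1000 GE?F → skip
[3] flags=1000 GE?F → skip
[4] flags=0010 → (cmp)
[5] flags=0010 CS?T → r5=0x76
[6] flags=0010 LS?F → skip
[7] flags=0010 → (cmp)
[8] flags=0010 GE?T → r3=0xba
[9] flags=0010 CS?T → r5=0xac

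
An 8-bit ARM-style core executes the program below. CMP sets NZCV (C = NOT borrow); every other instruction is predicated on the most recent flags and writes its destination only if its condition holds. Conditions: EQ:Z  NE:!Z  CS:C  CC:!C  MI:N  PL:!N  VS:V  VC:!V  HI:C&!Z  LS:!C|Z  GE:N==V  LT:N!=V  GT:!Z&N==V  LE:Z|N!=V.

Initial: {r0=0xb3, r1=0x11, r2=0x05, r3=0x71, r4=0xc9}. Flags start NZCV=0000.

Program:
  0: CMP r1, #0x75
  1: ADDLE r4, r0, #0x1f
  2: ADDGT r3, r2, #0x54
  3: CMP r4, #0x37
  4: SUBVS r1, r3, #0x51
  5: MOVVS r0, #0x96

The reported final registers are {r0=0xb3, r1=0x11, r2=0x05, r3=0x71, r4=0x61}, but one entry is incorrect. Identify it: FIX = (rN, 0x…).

FIX = (r4, 0xd2)

[0] flags=1000 → (cmp)
[1] flags=1000 LE?T → r4=0xd2
[2] flags=1000 GT?F → skip
[3] flags=1010 → (cmp)
[4] flags=1010 VS?F → skip
[5] flags=1010 VS?F → skip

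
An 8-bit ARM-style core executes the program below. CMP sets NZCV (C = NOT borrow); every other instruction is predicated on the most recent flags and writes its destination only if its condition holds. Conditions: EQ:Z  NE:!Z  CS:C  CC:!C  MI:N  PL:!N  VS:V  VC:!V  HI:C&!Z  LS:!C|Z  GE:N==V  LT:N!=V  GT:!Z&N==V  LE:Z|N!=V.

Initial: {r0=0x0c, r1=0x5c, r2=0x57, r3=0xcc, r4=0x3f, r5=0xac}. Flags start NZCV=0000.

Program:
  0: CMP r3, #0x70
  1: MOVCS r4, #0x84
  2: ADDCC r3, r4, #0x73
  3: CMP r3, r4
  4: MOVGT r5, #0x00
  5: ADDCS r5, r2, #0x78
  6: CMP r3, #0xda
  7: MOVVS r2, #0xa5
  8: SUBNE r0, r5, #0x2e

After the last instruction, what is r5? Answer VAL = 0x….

VAL = 0xcf

0: ✓ CMP  NZCV=0011
1: ✓ MOVCS  r4←0x84
2: · ADDCC
3: ✓ CMP  NZCV=0010
4: ✓ MOVGT  r5←0x00
5: ✓ ADDCS  r5←0xcf
6: ✓ CMP  NZCV=1000
7: · MOVVS
8: ✓ SUBNE  r0←0xa1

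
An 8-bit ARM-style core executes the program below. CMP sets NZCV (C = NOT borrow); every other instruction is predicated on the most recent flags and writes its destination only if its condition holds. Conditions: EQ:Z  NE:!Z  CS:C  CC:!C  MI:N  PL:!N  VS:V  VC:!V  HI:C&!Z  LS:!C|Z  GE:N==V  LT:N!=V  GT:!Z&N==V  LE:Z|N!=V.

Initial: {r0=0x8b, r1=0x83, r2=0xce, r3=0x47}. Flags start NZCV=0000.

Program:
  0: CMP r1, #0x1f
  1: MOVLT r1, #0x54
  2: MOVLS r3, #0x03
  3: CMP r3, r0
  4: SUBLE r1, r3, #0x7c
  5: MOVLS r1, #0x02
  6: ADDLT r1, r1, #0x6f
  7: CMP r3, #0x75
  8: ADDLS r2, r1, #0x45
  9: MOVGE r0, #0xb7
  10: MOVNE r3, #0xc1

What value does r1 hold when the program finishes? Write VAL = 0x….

[0] flags=0011 → (cmp)
[1] flags=0011 LT?T → r1=0x54
[2] flags=0011 LS?F → skip
[3] flags=1001 → (cmp)
[4] flags=1001 LE?F → skip
[5] flags=1001 LS?T → r1=0x02
[6] flags=1001 LT?F → skip
[7] flags=1000 → (cmp)
[8] flags=1000 LS?T → r2=0x47
[9] flags=1000 GE?F → skip
[10] flags=1000 NE?T → r3=0xc1

VAL = 0x02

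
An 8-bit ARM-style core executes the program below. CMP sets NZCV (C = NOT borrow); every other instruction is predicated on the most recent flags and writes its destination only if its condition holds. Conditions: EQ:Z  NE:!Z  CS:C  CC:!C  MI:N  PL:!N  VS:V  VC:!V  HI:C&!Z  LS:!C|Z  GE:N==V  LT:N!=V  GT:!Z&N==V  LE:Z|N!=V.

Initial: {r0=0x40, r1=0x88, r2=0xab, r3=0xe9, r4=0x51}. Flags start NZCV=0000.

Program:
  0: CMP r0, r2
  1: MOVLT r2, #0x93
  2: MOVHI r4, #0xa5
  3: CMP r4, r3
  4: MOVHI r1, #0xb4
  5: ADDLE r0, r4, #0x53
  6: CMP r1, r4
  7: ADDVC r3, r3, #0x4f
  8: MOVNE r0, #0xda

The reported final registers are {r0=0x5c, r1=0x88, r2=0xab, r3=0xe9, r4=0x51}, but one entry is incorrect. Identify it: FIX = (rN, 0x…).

0: ✓ CMP  NZCV=1001
1: · MOVLT
2: · MOVHI
3: ✓ CMP  NZCV=0000
4: · MOVHI
5: · ADDLE
6: ✓ CMP  NZCV=0011
7: · ADDVC
8: ✓ MOVNE  r0←0xda

FIX = (r0, 0xda)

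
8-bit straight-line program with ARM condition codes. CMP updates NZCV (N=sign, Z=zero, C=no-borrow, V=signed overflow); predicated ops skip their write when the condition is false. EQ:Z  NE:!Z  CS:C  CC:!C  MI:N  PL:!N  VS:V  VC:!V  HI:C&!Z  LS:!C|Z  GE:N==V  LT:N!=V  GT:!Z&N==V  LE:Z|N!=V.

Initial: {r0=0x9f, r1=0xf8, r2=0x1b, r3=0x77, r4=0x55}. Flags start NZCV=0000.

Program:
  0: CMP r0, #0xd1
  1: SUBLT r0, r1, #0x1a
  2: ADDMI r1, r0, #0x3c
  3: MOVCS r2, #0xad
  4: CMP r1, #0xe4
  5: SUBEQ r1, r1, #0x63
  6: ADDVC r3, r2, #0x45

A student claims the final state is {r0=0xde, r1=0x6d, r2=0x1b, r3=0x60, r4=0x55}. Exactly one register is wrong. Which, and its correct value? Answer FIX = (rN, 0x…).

[0] flags=1000 → (cmp)
[1] flags=1000 LT?T → r0=0xde
[2] flags=1000 MI?T → r1=0x1a
[3] flags=1000 CS?F → skip
[4] flags=0000 → (cmp)
[5] flags=0000 EQ?F → skip
[6] flags=0000 VC?T → r3=0x60

FIX = (r1, 0x1a)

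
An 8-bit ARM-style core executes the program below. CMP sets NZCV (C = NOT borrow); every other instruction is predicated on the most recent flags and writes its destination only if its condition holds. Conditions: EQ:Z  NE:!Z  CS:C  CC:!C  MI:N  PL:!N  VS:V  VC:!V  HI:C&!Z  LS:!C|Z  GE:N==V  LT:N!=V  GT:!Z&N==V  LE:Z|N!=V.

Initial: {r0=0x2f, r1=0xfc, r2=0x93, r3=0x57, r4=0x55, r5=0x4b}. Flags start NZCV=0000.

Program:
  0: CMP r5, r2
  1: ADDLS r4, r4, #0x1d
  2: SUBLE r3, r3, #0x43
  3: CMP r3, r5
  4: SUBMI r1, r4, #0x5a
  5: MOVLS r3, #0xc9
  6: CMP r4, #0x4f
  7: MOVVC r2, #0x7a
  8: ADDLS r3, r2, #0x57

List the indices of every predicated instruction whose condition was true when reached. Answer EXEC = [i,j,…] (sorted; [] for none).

EXEC = [1,7]

0: ✓ CMP  NZCV=1001
1: ✓ ADDLS  r4←0x72
2: · SUBLE
3: ✓ CMP  NZCV=0010
4: · SUBMI
5: · MOVLS
6: ✓ CMP  NZCV=0010
7: ✓ MOVVC  r2←0x7a
8: · ADDLS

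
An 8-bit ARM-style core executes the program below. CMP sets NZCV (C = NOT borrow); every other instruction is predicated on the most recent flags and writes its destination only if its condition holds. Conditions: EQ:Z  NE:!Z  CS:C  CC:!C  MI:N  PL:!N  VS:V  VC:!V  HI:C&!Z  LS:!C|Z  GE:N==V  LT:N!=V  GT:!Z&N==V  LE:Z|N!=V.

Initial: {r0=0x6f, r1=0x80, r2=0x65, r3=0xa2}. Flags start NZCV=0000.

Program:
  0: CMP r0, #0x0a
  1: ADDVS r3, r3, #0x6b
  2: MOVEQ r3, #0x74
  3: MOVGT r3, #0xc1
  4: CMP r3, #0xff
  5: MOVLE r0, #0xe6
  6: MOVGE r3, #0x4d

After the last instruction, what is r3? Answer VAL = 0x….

VAL = 0xc1

[0] flags=0010 → (cmp)
[1] flags=0010 VS?F → skip
[2] flags=0010 EQ?F → skip
[3] flags=0010 GT?T → r3=0xc1
[4] flags=1000 → (cmp)
[5] flags=1000 LE?T → r0=0xe6
[6] flags=1000 GE?F → skip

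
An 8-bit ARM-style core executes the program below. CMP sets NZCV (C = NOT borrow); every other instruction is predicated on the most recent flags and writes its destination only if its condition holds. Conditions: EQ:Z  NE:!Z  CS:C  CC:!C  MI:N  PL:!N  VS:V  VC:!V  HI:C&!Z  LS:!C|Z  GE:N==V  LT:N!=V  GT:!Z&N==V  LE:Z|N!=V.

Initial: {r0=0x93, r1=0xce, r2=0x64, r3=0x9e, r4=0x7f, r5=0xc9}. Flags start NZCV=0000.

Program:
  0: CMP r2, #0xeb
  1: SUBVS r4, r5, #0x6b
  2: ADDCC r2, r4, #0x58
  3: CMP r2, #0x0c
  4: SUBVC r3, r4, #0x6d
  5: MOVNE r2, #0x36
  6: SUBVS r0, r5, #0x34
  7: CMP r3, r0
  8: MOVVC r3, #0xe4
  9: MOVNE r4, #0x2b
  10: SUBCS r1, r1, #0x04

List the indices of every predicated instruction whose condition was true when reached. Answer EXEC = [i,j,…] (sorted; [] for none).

EXEC = [2,4,5,8,9]

0: ✓ CMP  NZCV=0000
1: · SUBVS
2: ✓ ADDCC  r2←0xd7
3: ✓ CMP  NZCV=1010
4: ✓ SUBVC  r3←0x12
5: ✓ MOVNE  r2←0x36
6: · SUBVS
7: ✓ CMP  NZCV=0000
8: ✓ MOVVC  r3←0xe4
9: ✓ MOVNE  r4←0x2b
10: · SUBCS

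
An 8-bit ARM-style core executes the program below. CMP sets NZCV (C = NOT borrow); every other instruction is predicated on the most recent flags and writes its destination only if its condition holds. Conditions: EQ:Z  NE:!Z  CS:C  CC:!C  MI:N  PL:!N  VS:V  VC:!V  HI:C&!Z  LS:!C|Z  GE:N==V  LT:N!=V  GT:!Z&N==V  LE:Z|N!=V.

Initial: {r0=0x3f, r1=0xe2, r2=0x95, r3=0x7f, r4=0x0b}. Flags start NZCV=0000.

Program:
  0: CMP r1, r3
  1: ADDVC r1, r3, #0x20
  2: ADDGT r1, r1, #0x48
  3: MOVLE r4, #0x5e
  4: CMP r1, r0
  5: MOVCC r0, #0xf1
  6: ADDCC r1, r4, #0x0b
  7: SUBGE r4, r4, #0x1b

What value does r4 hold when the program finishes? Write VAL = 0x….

[0] flags=0011 → (cmp)
[1] flags=0011 VC?F → skip
[2] flags=0011 GT?F → skip
[3] flags=0011 LE?T → r4=0x5e
[4] flags=1010 → (cmp)
[5] flags=1010 CC?F → skip
[6] flags=1010 CC?F → skip
[7] flags=1010 GE?F → skip

VAL = 0x5e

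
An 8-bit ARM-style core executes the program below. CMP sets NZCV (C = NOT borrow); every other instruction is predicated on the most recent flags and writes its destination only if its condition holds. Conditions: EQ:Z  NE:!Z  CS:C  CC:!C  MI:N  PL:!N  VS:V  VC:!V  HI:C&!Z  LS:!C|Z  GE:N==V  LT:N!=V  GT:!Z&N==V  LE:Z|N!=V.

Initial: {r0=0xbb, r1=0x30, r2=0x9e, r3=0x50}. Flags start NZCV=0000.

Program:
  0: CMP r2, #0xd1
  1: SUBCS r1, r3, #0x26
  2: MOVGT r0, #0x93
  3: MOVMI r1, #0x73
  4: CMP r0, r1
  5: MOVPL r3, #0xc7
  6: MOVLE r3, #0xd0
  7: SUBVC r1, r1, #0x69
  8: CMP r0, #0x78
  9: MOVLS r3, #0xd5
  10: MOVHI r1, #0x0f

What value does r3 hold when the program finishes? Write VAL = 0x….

VAL = 0xd0

0: ✓ CMP  NZCV=1000
1: · SUBCS
2: · MOVGT
3: ✓ MOVMI  r1←0x73
4: ✓ CMP  NZCV=0011
5: ✓ MOVPL  r3←0xc7
6: ✓ MOVLE  r3←0xd0
7: · SUBVC
8: ✓ CMP  NZCV=0011
9: · MOVLS
10: ✓ MOVHI  r1←0x0f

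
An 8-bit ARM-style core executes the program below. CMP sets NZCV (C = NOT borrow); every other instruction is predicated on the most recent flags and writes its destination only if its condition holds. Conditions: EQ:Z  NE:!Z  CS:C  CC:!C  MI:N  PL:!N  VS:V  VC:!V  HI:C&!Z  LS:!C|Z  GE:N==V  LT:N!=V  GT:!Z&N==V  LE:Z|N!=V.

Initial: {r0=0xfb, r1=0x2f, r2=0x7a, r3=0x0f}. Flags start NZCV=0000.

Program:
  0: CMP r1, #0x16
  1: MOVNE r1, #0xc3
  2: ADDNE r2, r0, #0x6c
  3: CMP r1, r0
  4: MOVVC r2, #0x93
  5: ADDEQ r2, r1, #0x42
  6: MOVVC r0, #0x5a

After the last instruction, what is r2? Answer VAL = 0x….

[0] flags=0010 → (cmp)
[1] flags=0010 NE?T → r1=0xc3
[2] flags=0010 NE?T → r2=0x67
[3] flags=1000 → (cmp)
[4] flags=1000 VC?T → r2=0x93
[5] flags=1000 EQ?F → skip
[6] flags=1000 VC?T → r0=0x5a

VAL = 0x93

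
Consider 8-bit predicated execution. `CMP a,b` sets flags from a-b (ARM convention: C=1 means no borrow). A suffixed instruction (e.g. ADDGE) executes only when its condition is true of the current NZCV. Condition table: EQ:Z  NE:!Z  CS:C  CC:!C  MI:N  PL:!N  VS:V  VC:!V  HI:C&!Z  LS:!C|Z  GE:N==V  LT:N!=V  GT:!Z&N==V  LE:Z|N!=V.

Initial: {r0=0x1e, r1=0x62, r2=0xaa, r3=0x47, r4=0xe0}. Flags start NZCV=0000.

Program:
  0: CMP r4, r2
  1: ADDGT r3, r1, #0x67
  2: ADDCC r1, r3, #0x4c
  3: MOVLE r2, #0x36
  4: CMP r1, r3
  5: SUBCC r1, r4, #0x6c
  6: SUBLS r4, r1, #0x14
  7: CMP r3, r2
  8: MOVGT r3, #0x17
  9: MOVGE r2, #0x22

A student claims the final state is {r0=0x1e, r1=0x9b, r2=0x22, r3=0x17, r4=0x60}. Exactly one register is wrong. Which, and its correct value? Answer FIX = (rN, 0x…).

0: ✓ CMP  NZCV=0010
1: ✓ ADDGT  r3←0xc9
2: · ADDCC
3: · MOVLE
4: ✓ CMP  NZCV=1001
5: ✓ SUBCC  r1←0x74
6: ✓ SUBLS  r4←0x60
7: ✓ CMP  NZCV=0010
8: ✓ MOVGT  r3←0x17
9: ✓ MOVGE  r2←0x22

FIX = (r1, 0x74)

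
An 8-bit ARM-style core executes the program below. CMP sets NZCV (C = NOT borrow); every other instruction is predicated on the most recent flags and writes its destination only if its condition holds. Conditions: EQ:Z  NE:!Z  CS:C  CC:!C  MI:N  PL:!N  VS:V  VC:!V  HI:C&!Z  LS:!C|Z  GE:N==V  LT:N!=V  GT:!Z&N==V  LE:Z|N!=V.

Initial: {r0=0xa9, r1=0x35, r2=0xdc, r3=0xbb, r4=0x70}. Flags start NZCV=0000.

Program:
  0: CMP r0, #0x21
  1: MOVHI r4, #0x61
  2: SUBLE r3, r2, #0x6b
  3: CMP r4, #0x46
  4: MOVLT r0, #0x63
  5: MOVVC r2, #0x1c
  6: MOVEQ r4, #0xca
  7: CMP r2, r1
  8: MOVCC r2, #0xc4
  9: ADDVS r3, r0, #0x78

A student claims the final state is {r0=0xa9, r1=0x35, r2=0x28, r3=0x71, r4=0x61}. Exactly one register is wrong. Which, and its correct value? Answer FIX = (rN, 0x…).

[0] flags=1010 → (cmp)
[1] flags=1010 HI?T → r4=0x61
[2] flags=1010 LE?T → r3=0x71
[3] flags=0010 → (cmp)
[4] flags=0010 LT?F → skip
[5] flags=0010 VC?T → r2=0x1c
[6] flags=0010 EQ?F → skip
[7] flags=1000 → (cmp)
[8] flags=1000 CC?T → r2=0xc4
[9] flags=1000 VS?F → skip

FIX = (r2, 0xc4)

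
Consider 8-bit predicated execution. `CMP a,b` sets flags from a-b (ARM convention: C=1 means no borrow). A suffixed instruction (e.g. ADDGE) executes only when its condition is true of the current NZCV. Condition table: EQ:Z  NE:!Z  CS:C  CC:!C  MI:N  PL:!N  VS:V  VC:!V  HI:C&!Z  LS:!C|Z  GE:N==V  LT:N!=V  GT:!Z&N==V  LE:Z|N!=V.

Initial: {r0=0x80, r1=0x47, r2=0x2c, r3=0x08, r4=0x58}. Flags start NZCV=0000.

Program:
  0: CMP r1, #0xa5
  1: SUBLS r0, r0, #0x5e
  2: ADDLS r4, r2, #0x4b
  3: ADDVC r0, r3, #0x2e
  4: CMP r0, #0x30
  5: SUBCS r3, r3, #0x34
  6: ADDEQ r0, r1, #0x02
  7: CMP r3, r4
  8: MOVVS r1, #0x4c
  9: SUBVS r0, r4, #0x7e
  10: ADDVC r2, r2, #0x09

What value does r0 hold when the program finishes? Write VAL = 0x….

VAL = 0x22

[0] flags=1001 → (cmp)
[1] flags=1001 LS?T → r0=0x22
[2] flags=1001 LS?T → r4=0x77
[3] flags=1001 VC?F → skip
[4] flags=1000 → (cmp)
[5] flags=1000 CS?F → skip
[6] flags=1000 EQ?F → skip
[7] flags=1000 → (cmp)
[8] flags=1000 VS?F → skip
[9] flags=1000 VS?F → skip
[10] flags=1000 VC?T → r2=0x35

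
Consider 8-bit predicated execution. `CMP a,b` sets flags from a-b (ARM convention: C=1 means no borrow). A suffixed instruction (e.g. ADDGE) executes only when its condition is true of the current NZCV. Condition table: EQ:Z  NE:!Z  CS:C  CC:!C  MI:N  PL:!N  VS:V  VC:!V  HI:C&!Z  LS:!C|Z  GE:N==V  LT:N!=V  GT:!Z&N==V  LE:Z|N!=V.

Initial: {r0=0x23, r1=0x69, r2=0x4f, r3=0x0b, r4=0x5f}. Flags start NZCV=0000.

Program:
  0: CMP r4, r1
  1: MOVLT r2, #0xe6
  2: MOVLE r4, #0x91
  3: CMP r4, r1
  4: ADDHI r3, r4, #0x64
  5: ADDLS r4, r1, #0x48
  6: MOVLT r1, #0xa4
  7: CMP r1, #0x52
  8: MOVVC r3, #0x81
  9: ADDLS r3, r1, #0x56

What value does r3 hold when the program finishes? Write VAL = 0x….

VAL = 0xf5

0: ✓ CMP  NZCV=1000
1: ✓ MOVLT  r2←0xe6
2: ✓ MOVLE  r4←0x91
3: ✓ CMP  NZCV=0011
4: ✓ ADDHI  r3←0xf5
5: · ADDLS
6: ✓ MOVLT  r1←0xa4
7: ✓ CMP  NZCV=0011
8: · MOVVC
9: · ADDLS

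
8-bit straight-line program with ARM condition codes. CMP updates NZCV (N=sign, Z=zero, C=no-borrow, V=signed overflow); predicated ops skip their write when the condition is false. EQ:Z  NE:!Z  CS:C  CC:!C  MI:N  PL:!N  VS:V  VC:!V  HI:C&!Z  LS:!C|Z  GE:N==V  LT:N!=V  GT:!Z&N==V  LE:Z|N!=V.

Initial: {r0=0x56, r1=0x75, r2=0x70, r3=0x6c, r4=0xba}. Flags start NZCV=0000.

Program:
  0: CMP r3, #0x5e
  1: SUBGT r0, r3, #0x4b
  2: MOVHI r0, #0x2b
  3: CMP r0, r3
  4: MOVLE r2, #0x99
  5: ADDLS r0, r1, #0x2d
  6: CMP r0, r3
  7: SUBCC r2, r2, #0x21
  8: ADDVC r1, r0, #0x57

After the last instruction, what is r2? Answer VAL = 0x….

VAL = 0x99

0: ✓ CMP  NZCV=0010
1: ✓ SUBGT  r0←0x21
2: ✓ MOVHI  r0←0x2b
3: ✓ CMP  NZCV=1000
4: ✓ MOVLE  r2←0x99
5: ✓ ADDLS  r0←0xa2
6: ✓ CMP  NZCV=0011
7: · SUBCC
8: · ADDVC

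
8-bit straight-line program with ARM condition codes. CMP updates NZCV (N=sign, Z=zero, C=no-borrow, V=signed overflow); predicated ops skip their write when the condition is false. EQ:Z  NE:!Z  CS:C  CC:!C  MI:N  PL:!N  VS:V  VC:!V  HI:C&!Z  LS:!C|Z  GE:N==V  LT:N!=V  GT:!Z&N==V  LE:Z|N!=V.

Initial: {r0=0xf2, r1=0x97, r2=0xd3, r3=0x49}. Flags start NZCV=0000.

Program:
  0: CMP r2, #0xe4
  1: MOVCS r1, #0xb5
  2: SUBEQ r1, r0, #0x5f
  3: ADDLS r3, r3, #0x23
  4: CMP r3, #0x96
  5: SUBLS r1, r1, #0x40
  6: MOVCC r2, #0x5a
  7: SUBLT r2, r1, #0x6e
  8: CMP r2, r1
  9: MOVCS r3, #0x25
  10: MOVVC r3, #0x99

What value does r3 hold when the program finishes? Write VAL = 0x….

VAL = 0x99

[0] flags=1000 → (cmp)
[1] flags=1000 CS?F → skip
[2] flags=1000 EQ?F → skip
[3] flags=1000 LS?T → r3=0x6c
[4] flags=1001 → (cmp)
[5] flags=1001 LS?T → r1=0x57
[6] flags=1001 CC?T → r2=0x5a
[7] flags=1001 LT?F → skip
[8] flags=0010 → (cmp)
[9] flags=0010 CS?T → r3=0x25
[10] flags=0010 VC?T → r3=0x99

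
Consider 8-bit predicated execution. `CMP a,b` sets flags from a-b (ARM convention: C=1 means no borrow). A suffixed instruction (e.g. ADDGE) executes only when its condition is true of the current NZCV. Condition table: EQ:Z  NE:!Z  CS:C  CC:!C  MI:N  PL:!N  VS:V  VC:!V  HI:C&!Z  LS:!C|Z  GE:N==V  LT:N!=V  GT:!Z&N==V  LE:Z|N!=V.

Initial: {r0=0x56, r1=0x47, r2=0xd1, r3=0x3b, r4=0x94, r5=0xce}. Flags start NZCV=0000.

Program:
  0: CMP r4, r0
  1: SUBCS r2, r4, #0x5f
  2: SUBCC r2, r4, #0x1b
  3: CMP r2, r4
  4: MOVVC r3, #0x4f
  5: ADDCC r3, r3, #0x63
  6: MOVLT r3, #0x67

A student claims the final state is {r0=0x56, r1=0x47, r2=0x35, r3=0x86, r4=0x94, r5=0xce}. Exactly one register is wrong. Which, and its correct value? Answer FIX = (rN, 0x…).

0: ✓ CMP  NZCV=0011
1: ✓ SUBCS  r2←0x35
2: · SUBCC
3: ✓ CMP  NZCV=1001
4: · MOVVC
5: ✓ ADDCC  r3←0x9e
6: · MOVLT

FIX = (r3, 0x9e)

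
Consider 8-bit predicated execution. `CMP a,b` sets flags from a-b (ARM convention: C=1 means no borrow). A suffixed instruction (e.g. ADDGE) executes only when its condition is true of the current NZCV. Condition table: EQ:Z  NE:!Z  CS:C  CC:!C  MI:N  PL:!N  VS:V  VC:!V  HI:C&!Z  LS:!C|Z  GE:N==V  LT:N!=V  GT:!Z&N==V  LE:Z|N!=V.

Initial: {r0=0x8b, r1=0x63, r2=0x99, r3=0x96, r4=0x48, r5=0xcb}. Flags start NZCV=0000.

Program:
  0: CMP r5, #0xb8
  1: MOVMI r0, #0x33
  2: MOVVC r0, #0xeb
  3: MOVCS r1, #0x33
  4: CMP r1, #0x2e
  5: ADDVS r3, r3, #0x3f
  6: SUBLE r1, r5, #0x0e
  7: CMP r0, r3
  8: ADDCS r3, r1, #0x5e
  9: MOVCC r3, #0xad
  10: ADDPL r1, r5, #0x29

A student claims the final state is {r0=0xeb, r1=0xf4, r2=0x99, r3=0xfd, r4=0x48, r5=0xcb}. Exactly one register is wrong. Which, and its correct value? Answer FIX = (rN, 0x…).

[0] flags=0010 → (cmp)
[1] flags=0010 MI?F → skip
[2] flags=0010 VC?T → r0=0xeb
[3] flags=0010 CS?T → r1=0x33
[4] flags=0010 → (cmp)
[5] flags=0010 VS?F → skip
[6] flags=0010 LE?F → skip
[7] flags=0010 → (cmp)
[8] flags=0010 CS?T → r3=0x91
[9] flags=0010 CC?F → skip
[10] flags=0010 PL?T → r1=0xf4

FIX = (r3, 0x91)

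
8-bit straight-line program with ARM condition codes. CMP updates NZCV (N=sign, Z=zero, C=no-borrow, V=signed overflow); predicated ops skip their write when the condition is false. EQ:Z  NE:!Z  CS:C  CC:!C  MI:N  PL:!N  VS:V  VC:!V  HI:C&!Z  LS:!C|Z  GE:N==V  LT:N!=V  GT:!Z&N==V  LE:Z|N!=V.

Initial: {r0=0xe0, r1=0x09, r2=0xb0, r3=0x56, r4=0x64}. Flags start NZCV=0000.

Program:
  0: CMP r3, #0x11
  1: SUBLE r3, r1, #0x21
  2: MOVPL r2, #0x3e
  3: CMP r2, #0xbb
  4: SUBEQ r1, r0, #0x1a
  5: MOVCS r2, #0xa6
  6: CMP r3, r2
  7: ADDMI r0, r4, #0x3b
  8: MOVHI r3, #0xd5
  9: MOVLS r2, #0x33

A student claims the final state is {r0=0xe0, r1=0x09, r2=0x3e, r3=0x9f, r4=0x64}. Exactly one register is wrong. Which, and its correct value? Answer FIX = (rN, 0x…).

FIX = (r3, 0xd5)

0: ✓ CMP  NZCV=0010
1: · SUBLE
2: ✓ MOVPL  r2←0x3e
3: ✓ CMP  NZCV=1001
4: · SUBEQ
5: · MOVCS
6: ✓ CMP  NZCV=0010
7: · ADDMI
8: ✓ MOVHI  r3←0xd5
9: · MOVLS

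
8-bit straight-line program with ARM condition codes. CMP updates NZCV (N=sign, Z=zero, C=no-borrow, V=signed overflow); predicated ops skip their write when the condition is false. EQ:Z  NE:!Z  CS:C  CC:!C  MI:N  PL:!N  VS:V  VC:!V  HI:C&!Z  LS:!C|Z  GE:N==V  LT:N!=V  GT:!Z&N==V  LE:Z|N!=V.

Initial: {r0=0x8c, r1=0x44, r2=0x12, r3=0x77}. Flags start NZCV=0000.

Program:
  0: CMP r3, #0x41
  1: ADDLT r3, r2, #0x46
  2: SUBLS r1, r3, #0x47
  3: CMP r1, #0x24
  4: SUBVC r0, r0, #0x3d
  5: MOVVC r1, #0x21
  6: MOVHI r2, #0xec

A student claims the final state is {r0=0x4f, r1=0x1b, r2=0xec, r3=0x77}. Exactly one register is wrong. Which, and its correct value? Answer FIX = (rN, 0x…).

[0] flags=0010 → (cmp)
[1] flags=0010 LT?F → skip
[2] flags=0010 LS?F → skip
[3] flags=0010 → (cmp)
[4] flags=0010 VC?T → r0=0x4f
[5] flags=0010 VC?T → r1=0x21
[6] flags=0010 HI?T → r2=0xec

FIX = (r1, 0x21)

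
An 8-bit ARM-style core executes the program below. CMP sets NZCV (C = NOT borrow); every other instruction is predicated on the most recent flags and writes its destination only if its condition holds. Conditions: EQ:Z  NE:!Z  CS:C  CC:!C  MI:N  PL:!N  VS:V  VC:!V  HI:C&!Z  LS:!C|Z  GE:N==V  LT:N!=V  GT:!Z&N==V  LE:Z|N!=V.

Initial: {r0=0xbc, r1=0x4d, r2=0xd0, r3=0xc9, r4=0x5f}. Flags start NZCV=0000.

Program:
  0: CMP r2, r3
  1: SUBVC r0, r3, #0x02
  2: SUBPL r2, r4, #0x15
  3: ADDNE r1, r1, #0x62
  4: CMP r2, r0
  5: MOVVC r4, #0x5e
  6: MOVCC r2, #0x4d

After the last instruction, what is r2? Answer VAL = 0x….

0: ✓ CMP  NZCV=0010
1: ✓ SUBVC  r0←0xc7
2: ✓ SUBPL  r2←0x4a
3: ✓ ADDNE  r1←0xaf
4: ✓ CMP  NZCV=1001
5: · MOVVC
6: ✓ MOVCC  r2←0x4d

VAL = 0x4d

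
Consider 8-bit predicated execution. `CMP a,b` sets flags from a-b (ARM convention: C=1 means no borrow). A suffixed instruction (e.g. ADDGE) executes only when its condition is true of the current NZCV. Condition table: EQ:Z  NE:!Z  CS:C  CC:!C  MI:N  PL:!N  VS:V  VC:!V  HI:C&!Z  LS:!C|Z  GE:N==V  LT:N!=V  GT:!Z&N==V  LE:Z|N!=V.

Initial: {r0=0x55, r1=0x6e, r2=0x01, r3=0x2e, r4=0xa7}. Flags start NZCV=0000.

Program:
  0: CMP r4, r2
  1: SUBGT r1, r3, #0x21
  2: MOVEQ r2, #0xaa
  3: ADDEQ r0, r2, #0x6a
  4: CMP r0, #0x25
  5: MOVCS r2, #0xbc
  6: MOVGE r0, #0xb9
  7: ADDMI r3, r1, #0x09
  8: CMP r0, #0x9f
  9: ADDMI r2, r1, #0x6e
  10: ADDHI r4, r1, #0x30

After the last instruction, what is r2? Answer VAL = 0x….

VAL = 0xbc

0: ✓ CMP  NZCV=1010
1: · SUBGT
2: · MOVEQ
3: · ADDEQ
4: ✓ CMP  NZCV=0010
5: ✓ MOVCS  r2←0xbc
6: ✓ MOVGE  r0←0xb9
7: · ADDMI
8: ✓ CMP  NZCV=0010
9: · ADDMI
10: ✓ ADDHI  r4←0x9e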